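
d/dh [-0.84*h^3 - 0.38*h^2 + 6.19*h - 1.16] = -2.52*h^2 - 0.76*h + 6.19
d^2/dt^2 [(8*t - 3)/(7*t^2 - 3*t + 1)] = 2*(3*(15 - 56*t)*(7*t^2 - 3*t + 1) + (8*t - 3)*(14*t - 3)^2)/(7*t^2 - 3*t + 1)^3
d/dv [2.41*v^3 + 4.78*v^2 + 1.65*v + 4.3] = 7.23*v^2 + 9.56*v + 1.65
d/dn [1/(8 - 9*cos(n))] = -9*sin(n)/(9*cos(n) - 8)^2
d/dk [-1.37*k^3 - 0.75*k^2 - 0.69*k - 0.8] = -4.11*k^2 - 1.5*k - 0.69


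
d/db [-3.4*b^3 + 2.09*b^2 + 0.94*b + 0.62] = -10.2*b^2 + 4.18*b + 0.94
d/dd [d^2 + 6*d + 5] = 2*d + 6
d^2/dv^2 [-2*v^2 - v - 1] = -4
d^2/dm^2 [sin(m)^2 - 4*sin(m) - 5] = 4*sin(m) + 2*cos(2*m)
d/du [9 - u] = -1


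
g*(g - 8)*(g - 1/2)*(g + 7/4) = g^4 - 27*g^3/4 - 87*g^2/8 + 7*g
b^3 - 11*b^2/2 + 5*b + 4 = (b - 4)*(b - 2)*(b + 1/2)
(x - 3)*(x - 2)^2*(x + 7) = x^4 - 33*x^2 + 100*x - 84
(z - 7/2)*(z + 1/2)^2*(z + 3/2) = z^4 - z^3 - 7*z^2 - 23*z/4 - 21/16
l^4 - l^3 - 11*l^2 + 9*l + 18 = (l - 3)*(l - 2)*(l + 1)*(l + 3)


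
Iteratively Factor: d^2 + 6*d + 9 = (d + 3)*(d + 3)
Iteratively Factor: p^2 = (p)*(p)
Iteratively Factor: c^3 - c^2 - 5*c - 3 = (c + 1)*(c^2 - 2*c - 3) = (c + 1)^2*(c - 3)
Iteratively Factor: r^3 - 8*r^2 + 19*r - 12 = (r - 1)*(r^2 - 7*r + 12) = (r - 4)*(r - 1)*(r - 3)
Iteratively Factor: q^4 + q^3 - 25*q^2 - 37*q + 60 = (q + 3)*(q^3 - 2*q^2 - 19*q + 20) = (q - 1)*(q + 3)*(q^2 - q - 20) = (q - 5)*(q - 1)*(q + 3)*(q + 4)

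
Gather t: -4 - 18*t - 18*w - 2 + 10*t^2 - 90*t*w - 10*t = 10*t^2 + t*(-90*w - 28) - 18*w - 6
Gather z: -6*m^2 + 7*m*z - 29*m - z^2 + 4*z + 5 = -6*m^2 - 29*m - z^2 + z*(7*m + 4) + 5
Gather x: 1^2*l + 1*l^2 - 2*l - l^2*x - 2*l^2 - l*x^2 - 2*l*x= -l^2 - l*x^2 - l + x*(-l^2 - 2*l)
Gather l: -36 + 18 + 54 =36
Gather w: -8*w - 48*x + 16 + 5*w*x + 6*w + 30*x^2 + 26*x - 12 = w*(5*x - 2) + 30*x^2 - 22*x + 4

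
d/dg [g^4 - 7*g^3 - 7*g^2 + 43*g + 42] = 4*g^3 - 21*g^2 - 14*g + 43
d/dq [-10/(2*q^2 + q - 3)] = 10*(4*q + 1)/(2*q^2 + q - 3)^2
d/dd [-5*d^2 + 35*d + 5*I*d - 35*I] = -10*d + 35 + 5*I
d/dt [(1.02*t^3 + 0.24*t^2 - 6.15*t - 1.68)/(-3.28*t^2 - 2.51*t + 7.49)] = (-3.3456*t^4 - 5.1204*t^3 + 2.145*t^2 - 7.4256*t - 50.2803)/(10.7584*t^4 + 16.4656*t^3 - 42.8343*t^2 - 37.5998*t + 56.1001)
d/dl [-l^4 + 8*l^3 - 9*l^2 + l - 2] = -4*l^3 + 24*l^2 - 18*l + 1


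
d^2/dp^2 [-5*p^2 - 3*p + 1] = -10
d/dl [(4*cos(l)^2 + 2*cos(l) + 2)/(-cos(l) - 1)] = 4*(cos(l) + 2)*sin(l)*cos(l)/(cos(l) + 1)^2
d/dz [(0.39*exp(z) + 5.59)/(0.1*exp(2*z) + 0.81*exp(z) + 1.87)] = (-(0.2*exp(z) + 0.81)*(0.39*exp(z) + 5.59) + 0.039*exp(2*z) + 0.3159*exp(z) + 0.7293)*exp(z)/(0.1*exp(2*z) + 0.81*exp(z) + 1.87)^2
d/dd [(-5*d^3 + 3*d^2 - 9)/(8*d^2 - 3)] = d*(-40*d^3 + 45*d + 126)/(64*d^4 - 48*d^2 + 9)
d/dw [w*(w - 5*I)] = 2*w - 5*I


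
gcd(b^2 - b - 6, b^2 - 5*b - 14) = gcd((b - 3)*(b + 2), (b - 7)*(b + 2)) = b + 2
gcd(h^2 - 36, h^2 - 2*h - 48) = h + 6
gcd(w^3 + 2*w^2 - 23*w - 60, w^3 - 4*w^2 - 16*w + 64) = w + 4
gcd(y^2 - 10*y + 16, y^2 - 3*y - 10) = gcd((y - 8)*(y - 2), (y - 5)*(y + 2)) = 1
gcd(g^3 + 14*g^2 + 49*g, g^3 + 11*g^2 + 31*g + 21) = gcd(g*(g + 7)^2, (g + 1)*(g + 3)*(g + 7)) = g + 7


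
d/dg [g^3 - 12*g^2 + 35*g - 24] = 3*g^2 - 24*g + 35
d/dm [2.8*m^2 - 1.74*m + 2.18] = 5.6*m - 1.74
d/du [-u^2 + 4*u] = 4 - 2*u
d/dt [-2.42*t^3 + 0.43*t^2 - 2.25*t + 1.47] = -7.26*t^2 + 0.86*t - 2.25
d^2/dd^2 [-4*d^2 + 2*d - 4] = -8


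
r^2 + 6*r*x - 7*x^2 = (r - x)*(r + 7*x)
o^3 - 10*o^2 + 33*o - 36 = (o - 4)*(o - 3)^2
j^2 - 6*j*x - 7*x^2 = (j - 7*x)*(j + x)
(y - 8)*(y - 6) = y^2 - 14*y + 48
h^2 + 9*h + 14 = (h + 2)*(h + 7)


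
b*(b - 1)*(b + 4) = b^3 + 3*b^2 - 4*b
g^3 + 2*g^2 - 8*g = g*(g - 2)*(g + 4)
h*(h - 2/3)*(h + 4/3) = h^3 + 2*h^2/3 - 8*h/9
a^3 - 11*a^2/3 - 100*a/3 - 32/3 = (a - 8)*(a + 1/3)*(a + 4)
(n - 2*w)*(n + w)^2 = n^3 - 3*n*w^2 - 2*w^3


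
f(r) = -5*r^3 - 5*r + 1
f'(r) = -15*r^2 - 5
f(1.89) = -42.21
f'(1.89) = -58.58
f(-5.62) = 916.62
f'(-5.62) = -478.77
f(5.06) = -672.07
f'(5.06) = -389.05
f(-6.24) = 1247.05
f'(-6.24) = -589.06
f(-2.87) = 133.55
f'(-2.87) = -128.55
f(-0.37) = 3.10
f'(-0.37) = -7.05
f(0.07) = 0.65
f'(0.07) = -5.07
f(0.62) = -3.29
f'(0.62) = -10.77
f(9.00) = -3689.00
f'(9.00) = -1220.00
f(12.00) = -8699.00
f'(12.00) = -2165.00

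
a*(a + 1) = a^2 + a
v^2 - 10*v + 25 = (v - 5)^2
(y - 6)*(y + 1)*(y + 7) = y^3 + 2*y^2 - 41*y - 42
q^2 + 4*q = q*(q + 4)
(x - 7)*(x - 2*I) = x^2 - 7*x - 2*I*x + 14*I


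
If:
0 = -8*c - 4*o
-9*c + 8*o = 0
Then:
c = 0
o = 0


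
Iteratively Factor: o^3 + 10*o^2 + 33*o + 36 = (o + 4)*(o^2 + 6*o + 9) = (o + 3)*(o + 4)*(o + 3)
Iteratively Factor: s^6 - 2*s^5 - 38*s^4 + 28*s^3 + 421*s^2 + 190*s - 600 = (s - 5)*(s^5 + 3*s^4 - 23*s^3 - 87*s^2 - 14*s + 120) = (s - 5)*(s + 3)*(s^4 - 23*s^2 - 18*s + 40) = (s - 5)*(s - 1)*(s + 3)*(s^3 + s^2 - 22*s - 40) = (s - 5)*(s - 1)*(s + 3)*(s + 4)*(s^2 - 3*s - 10) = (s - 5)*(s - 1)*(s + 2)*(s + 3)*(s + 4)*(s - 5)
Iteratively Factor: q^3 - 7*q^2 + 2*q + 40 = (q - 4)*(q^2 - 3*q - 10) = (q - 5)*(q - 4)*(q + 2)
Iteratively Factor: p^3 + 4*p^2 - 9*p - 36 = (p + 3)*(p^2 + p - 12) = (p + 3)*(p + 4)*(p - 3)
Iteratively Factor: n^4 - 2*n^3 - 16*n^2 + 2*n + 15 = (n - 1)*(n^3 - n^2 - 17*n - 15) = (n - 5)*(n - 1)*(n^2 + 4*n + 3) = (n - 5)*(n - 1)*(n + 3)*(n + 1)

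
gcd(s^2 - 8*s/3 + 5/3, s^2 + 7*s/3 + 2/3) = 1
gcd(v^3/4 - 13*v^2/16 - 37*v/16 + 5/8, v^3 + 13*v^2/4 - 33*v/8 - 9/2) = 1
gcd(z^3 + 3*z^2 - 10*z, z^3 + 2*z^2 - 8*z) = z^2 - 2*z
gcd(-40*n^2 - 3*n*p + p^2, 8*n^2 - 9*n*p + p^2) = -8*n + p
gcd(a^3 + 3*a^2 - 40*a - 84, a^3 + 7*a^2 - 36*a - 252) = a^2 + a - 42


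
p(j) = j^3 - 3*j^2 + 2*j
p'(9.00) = 191.00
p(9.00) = 504.00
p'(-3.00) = 47.00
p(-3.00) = -60.00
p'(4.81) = 42.55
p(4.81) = 51.50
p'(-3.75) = 66.69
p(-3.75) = -102.42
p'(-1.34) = 15.43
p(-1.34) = -10.47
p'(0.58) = -0.47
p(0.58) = 0.35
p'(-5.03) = 108.08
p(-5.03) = -213.23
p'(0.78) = -0.85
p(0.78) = 0.21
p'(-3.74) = 66.40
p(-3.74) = -101.76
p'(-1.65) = 20.07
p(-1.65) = -15.96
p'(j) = 3*j^2 - 6*j + 2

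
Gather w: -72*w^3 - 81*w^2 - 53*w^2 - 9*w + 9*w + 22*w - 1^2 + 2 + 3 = -72*w^3 - 134*w^2 + 22*w + 4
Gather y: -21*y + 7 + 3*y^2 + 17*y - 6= 3*y^2 - 4*y + 1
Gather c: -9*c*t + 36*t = -9*c*t + 36*t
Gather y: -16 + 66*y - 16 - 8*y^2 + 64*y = -8*y^2 + 130*y - 32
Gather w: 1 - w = 1 - w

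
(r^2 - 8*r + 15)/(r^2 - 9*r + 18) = (r - 5)/(r - 6)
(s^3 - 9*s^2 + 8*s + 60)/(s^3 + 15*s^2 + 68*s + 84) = (s^2 - 11*s + 30)/(s^2 + 13*s + 42)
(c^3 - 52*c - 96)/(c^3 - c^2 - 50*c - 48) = (c + 2)/(c + 1)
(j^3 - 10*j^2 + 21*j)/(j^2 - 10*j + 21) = j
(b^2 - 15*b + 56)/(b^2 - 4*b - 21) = (b - 8)/(b + 3)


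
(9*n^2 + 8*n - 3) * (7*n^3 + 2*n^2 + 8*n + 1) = 63*n^5 + 74*n^4 + 67*n^3 + 67*n^2 - 16*n - 3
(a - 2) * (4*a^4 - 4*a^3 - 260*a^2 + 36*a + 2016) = 4*a^5 - 12*a^4 - 252*a^3 + 556*a^2 + 1944*a - 4032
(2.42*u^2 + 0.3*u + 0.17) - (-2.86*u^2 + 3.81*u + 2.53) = 5.28*u^2 - 3.51*u - 2.36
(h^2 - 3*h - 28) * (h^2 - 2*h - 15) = h^4 - 5*h^3 - 37*h^2 + 101*h + 420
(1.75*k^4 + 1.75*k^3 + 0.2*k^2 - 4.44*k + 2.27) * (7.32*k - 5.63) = 12.81*k^5 + 2.9575*k^4 - 8.3885*k^3 - 33.6268*k^2 + 41.6136*k - 12.7801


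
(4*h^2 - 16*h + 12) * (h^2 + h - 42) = 4*h^4 - 12*h^3 - 172*h^2 + 684*h - 504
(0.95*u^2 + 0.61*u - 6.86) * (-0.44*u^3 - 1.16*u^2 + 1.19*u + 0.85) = -0.418*u^5 - 1.3704*u^4 + 3.4413*u^3 + 9.491*u^2 - 7.6449*u - 5.831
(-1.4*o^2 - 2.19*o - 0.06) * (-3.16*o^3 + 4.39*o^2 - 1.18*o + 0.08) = 4.424*o^5 + 0.774400000000001*o^4 - 7.7725*o^3 + 2.2088*o^2 - 0.1044*o - 0.0048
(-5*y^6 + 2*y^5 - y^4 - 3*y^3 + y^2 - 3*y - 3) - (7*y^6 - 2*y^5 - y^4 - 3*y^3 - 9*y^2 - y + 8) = -12*y^6 + 4*y^5 + 10*y^2 - 2*y - 11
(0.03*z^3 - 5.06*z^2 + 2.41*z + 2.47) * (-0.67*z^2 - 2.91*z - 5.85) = -0.0201*z^5 + 3.3029*z^4 + 12.9344*z^3 + 20.933*z^2 - 21.2862*z - 14.4495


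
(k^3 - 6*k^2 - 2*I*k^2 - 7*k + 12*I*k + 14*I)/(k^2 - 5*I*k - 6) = (k^2 - 6*k - 7)/(k - 3*I)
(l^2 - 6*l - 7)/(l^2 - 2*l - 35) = (l + 1)/(l + 5)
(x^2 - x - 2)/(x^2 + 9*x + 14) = (x^2 - x - 2)/(x^2 + 9*x + 14)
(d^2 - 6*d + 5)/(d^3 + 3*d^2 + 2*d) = (d^2 - 6*d + 5)/(d*(d^2 + 3*d + 2))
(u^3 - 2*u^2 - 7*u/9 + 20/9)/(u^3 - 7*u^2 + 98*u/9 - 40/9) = (3*u^2 - 2*u - 5)/(3*u^2 - 17*u + 10)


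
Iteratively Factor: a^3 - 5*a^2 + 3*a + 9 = (a + 1)*(a^2 - 6*a + 9) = (a - 3)*(a + 1)*(a - 3)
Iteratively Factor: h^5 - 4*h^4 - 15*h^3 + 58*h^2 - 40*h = (h - 1)*(h^4 - 3*h^3 - 18*h^2 + 40*h) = (h - 5)*(h - 1)*(h^3 + 2*h^2 - 8*h) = (h - 5)*(h - 2)*(h - 1)*(h^2 + 4*h) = h*(h - 5)*(h - 2)*(h - 1)*(h + 4)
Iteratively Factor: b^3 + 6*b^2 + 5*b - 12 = (b + 3)*(b^2 + 3*b - 4) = (b + 3)*(b + 4)*(b - 1)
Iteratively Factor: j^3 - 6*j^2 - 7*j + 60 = (j - 5)*(j^2 - j - 12) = (j - 5)*(j - 4)*(j + 3)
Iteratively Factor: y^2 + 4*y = (y)*(y + 4)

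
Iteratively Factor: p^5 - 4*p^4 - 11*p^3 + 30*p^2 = (p - 2)*(p^4 - 2*p^3 - 15*p^2) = p*(p - 2)*(p^3 - 2*p^2 - 15*p) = p*(p - 5)*(p - 2)*(p^2 + 3*p) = p^2*(p - 5)*(p - 2)*(p + 3)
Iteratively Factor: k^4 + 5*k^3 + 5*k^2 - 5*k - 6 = (k + 1)*(k^3 + 4*k^2 + k - 6) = (k + 1)*(k + 3)*(k^2 + k - 2) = (k + 1)*(k + 2)*(k + 3)*(k - 1)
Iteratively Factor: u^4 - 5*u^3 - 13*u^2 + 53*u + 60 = (u - 5)*(u^3 - 13*u - 12) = (u - 5)*(u + 1)*(u^2 - u - 12) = (u - 5)*(u - 4)*(u + 1)*(u + 3)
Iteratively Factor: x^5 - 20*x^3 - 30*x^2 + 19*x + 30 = (x + 2)*(x^4 - 2*x^3 - 16*x^2 + 2*x + 15) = (x + 2)*(x + 3)*(x^3 - 5*x^2 - x + 5) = (x + 1)*(x + 2)*(x + 3)*(x^2 - 6*x + 5) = (x - 1)*(x + 1)*(x + 2)*(x + 3)*(x - 5)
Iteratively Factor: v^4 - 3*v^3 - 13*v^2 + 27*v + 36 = (v - 3)*(v^3 - 13*v - 12) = (v - 3)*(v + 3)*(v^2 - 3*v - 4) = (v - 3)*(v + 1)*(v + 3)*(v - 4)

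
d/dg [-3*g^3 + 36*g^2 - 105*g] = -9*g^2 + 72*g - 105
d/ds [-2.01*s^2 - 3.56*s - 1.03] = -4.02*s - 3.56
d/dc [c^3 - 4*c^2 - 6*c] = 3*c^2 - 8*c - 6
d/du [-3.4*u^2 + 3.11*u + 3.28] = 3.11 - 6.8*u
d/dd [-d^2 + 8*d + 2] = 8 - 2*d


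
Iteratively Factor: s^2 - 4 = (s - 2)*(s + 2)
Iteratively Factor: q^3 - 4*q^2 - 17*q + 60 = (q + 4)*(q^2 - 8*q + 15) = (q - 3)*(q + 4)*(q - 5)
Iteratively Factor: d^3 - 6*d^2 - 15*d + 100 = (d + 4)*(d^2 - 10*d + 25) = (d - 5)*(d + 4)*(d - 5)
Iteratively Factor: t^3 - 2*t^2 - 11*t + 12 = (t - 1)*(t^2 - t - 12) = (t - 4)*(t - 1)*(t + 3)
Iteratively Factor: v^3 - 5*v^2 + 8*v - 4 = (v - 2)*(v^2 - 3*v + 2) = (v - 2)^2*(v - 1)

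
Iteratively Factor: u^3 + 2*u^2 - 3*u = (u + 3)*(u^2 - u) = u*(u + 3)*(u - 1)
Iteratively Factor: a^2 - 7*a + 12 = (a - 4)*(a - 3)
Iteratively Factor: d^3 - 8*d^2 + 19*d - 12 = (d - 4)*(d^2 - 4*d + 3) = (d - 4)*(d - 1)*(d - 3)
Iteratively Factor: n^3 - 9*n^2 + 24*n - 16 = (n - 1)*(n^2 - 8*n + 16) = (n - 4)*(n - 1)*(n - 4)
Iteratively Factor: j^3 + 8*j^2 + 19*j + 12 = (j + 1)*(j^2 + 7*j + 12) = (j + 1)*(j + 3)*(j + 4)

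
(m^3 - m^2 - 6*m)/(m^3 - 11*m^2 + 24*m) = (m + 2)/(m - 8)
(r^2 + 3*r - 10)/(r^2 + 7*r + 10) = (r - 2)/(r + 2)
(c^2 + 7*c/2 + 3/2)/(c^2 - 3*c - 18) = (c + 1/2)/(c - 6)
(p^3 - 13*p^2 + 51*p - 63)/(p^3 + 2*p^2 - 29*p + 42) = (p^2 - 10*p + 21)/(p^2 + 5*p - 14)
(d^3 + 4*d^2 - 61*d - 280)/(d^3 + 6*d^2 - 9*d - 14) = (d^2 - 3*d - 40)/(d^2 - d - 2)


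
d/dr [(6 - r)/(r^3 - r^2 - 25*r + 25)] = (-r^3 + r^2 + 25*r - (r - 6)*(-3*r^2 + 2*r + 25) - 25)/(r^3 - r^2 - 25*r + 25)^2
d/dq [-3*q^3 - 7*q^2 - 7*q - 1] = -9*q^2 - 14*q - 7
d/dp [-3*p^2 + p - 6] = 1 - 6*p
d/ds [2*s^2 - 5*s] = 4*s - 5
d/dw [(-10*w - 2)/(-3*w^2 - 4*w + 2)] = 2*(-15*w^2 - 6*w - 14)/(9*w^4 + 24*w^3 + 4*w^2 - 16*w + 4)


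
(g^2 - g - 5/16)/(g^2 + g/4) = (g - 5/4)/g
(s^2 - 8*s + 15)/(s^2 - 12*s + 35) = (s - 3)/(s - 7)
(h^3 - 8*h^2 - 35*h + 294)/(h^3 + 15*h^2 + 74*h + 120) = (h^2 - 14*h + 49)/(h^2 + 9*h + 20)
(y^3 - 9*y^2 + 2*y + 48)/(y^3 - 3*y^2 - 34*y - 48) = (y - 3)/(y + 3)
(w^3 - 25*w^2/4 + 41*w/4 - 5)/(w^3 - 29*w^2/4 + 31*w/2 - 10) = (w - 1)/(w - 2)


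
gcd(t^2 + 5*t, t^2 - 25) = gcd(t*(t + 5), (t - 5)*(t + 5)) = t + 5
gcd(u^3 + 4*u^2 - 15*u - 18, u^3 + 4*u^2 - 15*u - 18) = u^3 + 4*u^2 - 15*u - 18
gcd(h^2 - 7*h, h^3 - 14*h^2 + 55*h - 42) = h - 7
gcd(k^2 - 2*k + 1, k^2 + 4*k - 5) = k - 1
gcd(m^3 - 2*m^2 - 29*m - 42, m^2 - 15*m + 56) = m - 7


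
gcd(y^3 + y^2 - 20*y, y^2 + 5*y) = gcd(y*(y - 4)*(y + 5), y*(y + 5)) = y^2 + 5*y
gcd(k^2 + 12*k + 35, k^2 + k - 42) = k + 7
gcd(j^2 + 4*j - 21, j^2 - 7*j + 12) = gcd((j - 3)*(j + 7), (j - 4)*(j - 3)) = j - 3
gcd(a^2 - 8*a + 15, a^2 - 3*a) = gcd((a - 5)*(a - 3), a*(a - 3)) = a - 3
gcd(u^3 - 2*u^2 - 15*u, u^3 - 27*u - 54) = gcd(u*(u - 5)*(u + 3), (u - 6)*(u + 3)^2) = u + 3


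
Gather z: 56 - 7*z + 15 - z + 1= 72 - 8*z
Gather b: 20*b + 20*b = 40*b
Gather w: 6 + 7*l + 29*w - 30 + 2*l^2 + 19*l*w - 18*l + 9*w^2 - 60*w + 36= 2*l^2 - 11*l + 9*w^2 + w*(19*l - 31) + 12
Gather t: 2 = 2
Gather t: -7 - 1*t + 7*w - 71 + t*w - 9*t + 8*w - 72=t*(w - 10) + 15*w - 150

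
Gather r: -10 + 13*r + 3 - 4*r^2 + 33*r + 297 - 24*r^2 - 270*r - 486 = -28*r^2 - 224*r - 196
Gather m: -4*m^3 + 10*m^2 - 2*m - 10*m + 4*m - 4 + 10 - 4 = -4*m^3 + 10*m^2 - 8*m + 2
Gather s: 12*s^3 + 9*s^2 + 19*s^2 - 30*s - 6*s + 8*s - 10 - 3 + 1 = 12*s^3 + 28*s^2 - 28*s - 12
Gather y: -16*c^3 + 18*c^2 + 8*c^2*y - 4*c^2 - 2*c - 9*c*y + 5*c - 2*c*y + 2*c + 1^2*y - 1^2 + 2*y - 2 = -16*c^3 + 14*c^2 + 5*c + y*(8*c^2 - 11*c + 3) - 3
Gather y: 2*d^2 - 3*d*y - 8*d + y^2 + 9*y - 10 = 2*d^2 - 8*d + y^2 + y*(9 - 3*d) - 10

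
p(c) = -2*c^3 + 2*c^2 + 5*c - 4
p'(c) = -6*c^2 + 4*c + 5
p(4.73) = -147.25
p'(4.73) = -110.32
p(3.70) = -59.43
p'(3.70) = -62.34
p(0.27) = -2.54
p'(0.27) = 5.64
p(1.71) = 0.40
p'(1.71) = -5.70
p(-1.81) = 5.36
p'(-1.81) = -21.90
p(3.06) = -27.28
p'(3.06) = -38.94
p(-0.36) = -5.45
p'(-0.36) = 2.78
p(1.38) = 1.45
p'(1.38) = -0.91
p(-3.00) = 53.00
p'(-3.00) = -61.00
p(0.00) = -4.00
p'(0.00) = 5.00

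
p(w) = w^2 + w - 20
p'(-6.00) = -11.00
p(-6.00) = 10.00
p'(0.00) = 1.00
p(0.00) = -20.00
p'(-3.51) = -6.02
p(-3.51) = -11.19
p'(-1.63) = -2.26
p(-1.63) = -18.97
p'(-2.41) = -3.82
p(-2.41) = -16.60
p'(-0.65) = -0.30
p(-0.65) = -20.23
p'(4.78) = 10.56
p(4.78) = 7.63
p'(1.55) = 4.10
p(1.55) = -16.05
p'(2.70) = 6.40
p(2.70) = -10.01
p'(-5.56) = -10.12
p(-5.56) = 5.35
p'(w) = 2*w + 1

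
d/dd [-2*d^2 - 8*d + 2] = -4*d - 8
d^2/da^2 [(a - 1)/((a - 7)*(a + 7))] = 2*(a^3 - 3*a^2 + 147*a - 49)/(a^6 - 147*a^4 + 7203*a^2 - 117649)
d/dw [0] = 0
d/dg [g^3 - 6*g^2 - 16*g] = 3*g^2 - 12*g - 16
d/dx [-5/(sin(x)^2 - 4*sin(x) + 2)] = 10*(sin(x) - 2)*cos(x)/(sin(x)^2 - 4*sin(x) + 2)^2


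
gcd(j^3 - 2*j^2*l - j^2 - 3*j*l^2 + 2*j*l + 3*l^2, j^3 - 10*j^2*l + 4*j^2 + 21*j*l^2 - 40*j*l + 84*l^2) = j - 3*l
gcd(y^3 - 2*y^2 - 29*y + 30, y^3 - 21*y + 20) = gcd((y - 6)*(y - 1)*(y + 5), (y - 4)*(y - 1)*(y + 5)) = y^2 + 4*y - 5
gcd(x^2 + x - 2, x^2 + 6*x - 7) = x - 1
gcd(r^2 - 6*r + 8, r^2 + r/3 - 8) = 1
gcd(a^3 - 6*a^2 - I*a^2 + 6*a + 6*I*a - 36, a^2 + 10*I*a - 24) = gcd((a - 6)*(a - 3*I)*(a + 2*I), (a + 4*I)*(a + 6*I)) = 1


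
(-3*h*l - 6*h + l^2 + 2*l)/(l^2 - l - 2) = (3*h*l + 6*h - l^2 - 2*l)/(-l^2 + l + 2)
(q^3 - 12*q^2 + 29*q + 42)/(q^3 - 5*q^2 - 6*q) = (q - 7)/q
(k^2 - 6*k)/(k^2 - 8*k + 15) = k*(k - 6)/(k^2 - 8*k + 15)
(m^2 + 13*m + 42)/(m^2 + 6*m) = (m + 7)/m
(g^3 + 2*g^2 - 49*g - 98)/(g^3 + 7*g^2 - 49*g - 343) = (g + 2)/(g + 7)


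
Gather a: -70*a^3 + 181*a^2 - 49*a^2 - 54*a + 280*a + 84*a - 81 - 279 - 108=-70*a^3 + 132*a^2 + 310*a - 468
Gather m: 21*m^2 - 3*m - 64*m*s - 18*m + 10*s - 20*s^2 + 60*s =21*m^2 + m*(-64*s - 21) - 20*s^2 + 70*s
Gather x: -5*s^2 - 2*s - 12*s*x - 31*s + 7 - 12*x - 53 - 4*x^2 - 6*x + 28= -5*s^2 - 33*s - 4*x^2 + x*(-12*s - 18) - 18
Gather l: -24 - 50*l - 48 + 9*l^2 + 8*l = 9*l^2 - 42*l - 72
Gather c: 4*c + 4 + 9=4*c + 13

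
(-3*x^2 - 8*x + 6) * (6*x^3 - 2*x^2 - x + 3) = -18*x^5 - 42*x^4 + 55*x^3 - 13*x^2 - 30*x + 18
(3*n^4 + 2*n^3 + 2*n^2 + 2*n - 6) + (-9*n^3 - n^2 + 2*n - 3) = 3*n^4 - 7*n^3 + n^2 + 4*n - 9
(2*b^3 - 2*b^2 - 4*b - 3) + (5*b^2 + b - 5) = 2*b^3 + 3*b^2 - 3*b - 8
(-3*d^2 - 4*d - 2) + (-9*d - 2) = -3*d^2 - 13*d - 4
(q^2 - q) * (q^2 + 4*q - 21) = q^4 + 3*q^3 - 25*q^2 + 21*q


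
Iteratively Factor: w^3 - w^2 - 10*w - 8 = (w + 2)*(w^2 - 3*w - 4) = (w - 4)*(w + 2)*(w + 1)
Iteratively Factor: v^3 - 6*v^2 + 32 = (v - 4)*(v^2 - 2*v - 8) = (v - 4)*(v + 2)*(v - 4)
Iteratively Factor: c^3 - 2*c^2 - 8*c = (c)*(c^2 - 2*c - 8) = c*(c - 4)*(c + 2)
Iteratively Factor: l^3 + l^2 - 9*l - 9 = (l + 1)*(l^2 - 9) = (l - 3)*(l + 1)*(l + 3)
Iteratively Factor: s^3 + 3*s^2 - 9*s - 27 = (s + 3)*(s^2 - 9) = (s + 3)^2*(s - 3)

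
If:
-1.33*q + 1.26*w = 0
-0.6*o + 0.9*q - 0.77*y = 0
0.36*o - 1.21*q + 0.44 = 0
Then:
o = 0.985074626865672 - 2.31766169154229*y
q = 0.656716417910448 - 0.68955223880597*y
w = 0.693200663349917 - 0.727860696517413*y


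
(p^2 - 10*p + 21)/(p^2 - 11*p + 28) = (p - 3)/(p - 4)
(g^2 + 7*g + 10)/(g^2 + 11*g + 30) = (g + 2)/(g + 6)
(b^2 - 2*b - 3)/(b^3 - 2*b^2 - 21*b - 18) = (b - 3)/(b^2 - 3*b - 18)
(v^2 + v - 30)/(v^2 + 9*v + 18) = (v - 5)/(v + 3)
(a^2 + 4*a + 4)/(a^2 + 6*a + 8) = (a + 2)/(a + 4)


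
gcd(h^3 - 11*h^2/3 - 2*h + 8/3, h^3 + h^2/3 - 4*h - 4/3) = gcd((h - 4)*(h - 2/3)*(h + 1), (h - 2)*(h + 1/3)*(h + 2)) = 1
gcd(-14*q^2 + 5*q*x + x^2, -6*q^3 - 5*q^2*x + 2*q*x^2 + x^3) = -2*q + x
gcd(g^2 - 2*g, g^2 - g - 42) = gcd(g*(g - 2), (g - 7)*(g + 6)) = 1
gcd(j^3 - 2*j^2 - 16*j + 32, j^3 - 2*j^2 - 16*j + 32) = j^3 - 2*j^2 - 16*j + 32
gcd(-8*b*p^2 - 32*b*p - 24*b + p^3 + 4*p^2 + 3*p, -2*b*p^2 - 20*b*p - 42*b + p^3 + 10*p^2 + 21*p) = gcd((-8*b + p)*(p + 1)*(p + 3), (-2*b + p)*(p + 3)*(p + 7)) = p + 3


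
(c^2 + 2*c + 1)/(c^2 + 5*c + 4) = (c + 1)/(c + 4)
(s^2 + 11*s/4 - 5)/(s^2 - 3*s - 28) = (s - 5/4)/(s - 7)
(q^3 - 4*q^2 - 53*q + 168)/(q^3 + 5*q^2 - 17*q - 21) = (q - 8)/(q + 1)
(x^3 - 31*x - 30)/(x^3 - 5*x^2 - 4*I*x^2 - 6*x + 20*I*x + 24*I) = (x + 5)/(x - 4*I)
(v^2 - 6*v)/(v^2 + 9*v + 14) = v*(v - 6)/(v^2 + 9*v + 14)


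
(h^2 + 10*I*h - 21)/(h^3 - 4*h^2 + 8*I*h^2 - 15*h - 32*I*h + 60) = (h + 7*I)/(h^2 + h*(-4 + 5*I) - 20*I)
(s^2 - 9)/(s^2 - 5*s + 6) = (s + 3)/(s - 2)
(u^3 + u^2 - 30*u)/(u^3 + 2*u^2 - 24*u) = (u - 5)/(u - 4)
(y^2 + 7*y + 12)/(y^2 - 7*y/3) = 3*(y^2 + 7*y + 12)/(y*(3*y - 7))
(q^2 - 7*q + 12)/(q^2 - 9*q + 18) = (q - 4)/(q - 6)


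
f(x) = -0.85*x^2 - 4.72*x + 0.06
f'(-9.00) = 10.58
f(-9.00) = -26.31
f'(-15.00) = 20.78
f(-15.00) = -120.39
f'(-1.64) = -1.93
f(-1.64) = 5.51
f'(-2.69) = -0.15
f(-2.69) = 6.61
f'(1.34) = -7.00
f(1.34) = -7.79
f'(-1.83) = -1.61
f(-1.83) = 5.85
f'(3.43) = -10.55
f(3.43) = -26.13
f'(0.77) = -6.03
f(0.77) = -4.08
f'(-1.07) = -2.90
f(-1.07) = 4.14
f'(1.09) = -6.57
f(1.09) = -6.09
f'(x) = -1.7*x - 4.72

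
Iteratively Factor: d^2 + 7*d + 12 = (d + 4)*(d + 3)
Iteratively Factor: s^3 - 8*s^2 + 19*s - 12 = (s - 1)*(s^2 - 7*s + 12) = (s - 4)*(s - 1)*(s - 3)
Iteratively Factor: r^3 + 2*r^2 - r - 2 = (r + 1)*(r^2 + r - 2) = (r + 1)*(r + 2)*(r - 1)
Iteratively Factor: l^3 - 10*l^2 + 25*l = (l)*(l^2 - 10*l + 25) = l*(l - 5)*(l - 5)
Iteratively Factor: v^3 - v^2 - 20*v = (v + 4)*(v^2 - 5*v) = v*(v + 4)*(v - 5)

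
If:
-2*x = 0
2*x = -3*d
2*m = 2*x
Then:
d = 0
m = 0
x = 0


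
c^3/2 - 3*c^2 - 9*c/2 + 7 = (c/2 + 1)*(c - 7)*(c - 1)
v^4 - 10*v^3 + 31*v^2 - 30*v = v*(v - 5)*(v - 3)*(v - 2)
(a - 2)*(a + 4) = a^2 + 2*a - 8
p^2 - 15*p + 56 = (p - 8)*(p - 7)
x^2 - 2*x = x*(x - 2)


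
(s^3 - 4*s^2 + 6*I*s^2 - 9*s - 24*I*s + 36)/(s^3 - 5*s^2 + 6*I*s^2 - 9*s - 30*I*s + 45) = (s - 4)/(s - 5)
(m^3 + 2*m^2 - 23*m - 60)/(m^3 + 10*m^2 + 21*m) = (m^2 - m - 20)/(m*(m + 7))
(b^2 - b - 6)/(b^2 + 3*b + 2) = (b - 3)/(b + 1)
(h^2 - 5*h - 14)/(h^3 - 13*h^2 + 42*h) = (h + 2)/(h*(h - 6))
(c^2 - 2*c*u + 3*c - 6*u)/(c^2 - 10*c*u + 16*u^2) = (-c - 3)/(-c + 8*u)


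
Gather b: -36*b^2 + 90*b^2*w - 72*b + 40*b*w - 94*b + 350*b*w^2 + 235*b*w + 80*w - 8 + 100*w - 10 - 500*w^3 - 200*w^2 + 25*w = b^2*(90*w - 36) + b*(350*w^2 + 275*w - 166) - 500*w^3 - 200*w^2 + 205*w - 18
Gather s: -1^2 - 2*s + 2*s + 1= 0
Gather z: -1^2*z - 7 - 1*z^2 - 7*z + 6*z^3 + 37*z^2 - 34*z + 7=6*z^3 + 36*z^2 - 42*z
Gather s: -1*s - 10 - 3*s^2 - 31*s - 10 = -3*s^2 - 32*s - 20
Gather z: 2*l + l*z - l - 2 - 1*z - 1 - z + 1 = l + z*(l - 2) - 2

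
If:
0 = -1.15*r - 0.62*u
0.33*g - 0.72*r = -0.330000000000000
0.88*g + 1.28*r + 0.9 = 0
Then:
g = -1.01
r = -0.01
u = 0.01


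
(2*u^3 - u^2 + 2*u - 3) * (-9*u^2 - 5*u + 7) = -18*u^5 - u^4 + u^3 + 10*u^2 + 29*u - 21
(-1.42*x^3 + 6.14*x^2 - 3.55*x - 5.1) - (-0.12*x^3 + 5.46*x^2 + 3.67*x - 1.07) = -1.3*x^3 + 0.68*x^2 - 7.22*x - 4.03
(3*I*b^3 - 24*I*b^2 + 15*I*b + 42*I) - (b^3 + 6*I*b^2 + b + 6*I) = -b^3 + 3*I*b^3 - 30*I*b^2 - b + 15*I*b + 36*I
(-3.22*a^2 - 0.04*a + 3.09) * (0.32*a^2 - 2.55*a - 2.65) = -1.0304*a^4 + 8.1982*a^3 + 9.6238*a^2 - 7.7735*a - 8.1885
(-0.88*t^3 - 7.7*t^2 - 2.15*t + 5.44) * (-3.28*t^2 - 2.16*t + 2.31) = 2.8864*t^5 + 27.1568*t^4 + 21.6512*t^3 - 30.9862*t^2 - 16.7169*t + 12.5664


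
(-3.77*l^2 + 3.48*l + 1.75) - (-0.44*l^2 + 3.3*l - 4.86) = -3.33*l^2 + 0.18*l + 6.61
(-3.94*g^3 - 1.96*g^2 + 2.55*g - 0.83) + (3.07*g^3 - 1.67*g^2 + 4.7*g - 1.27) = -0.87*g^3 - 3.63*g^2 + 7.25*g - 2.1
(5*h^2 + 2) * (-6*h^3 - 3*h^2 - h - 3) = -30*h^5 - 15*h^4 - 17*h^3 - 21*h^2 - 2*h - 6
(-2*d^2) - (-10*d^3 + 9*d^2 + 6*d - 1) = 10*d^3 - 11*d^2 - 6*d + 1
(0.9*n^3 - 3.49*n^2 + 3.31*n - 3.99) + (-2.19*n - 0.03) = 0.9*n^3 - 3.49*n^2 + 1.12*n - 4.02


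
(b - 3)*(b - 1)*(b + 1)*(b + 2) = b^4 - b^3 - 7*b^2 + b + 6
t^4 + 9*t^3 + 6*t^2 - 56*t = t*(t - 2)*(t + 4)*(t + 7)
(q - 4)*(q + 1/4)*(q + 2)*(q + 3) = q^4 + 5*q^3/4 - 55*q^2/4 - 55*q/2 - 6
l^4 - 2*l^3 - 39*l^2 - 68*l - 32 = (l - 8)*(l + 1)^2*(l + 4)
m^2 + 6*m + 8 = (m + 2)*(m + 4)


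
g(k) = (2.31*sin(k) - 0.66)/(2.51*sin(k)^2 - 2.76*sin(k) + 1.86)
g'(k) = (-5.02*sin(k)*cos(k) + 2.76*cos(k))*(2.31*sin(k) - 0.66)/(2.51*sin(k)^2 - 2.76*sin(k) + 1.86)^2 + 2.31*cos(k)/(2.51*sin(k)^2 - 2.76*sin(k) + 1.86) = (-5.7981*sin(k)^2 + 3.3132*sin(k) + 2.475)*cos(k)/(6.3001*sin(k)^4 - 13.8552*sin(k)^3 + 16.9548*sin(k)^2 - 10.2672*sin(k) + 3.4596)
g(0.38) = 0.17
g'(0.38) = 1.93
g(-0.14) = -0.43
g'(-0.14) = 0.36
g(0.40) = 0.21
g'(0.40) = 1.96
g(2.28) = 0.90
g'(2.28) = -0.73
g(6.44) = -0.20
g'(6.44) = 1.27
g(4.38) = -0.42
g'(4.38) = 0.04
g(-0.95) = -0.44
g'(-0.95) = -0.07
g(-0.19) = -0.44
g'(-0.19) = 0.26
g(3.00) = -0.22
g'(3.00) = -1.21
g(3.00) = -0.22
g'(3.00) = -1.21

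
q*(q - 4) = q^2 - 4*q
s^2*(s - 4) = s^3 - 4*s^2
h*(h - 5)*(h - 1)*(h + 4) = h^4 - 2*h^3 - 19*h^2 + 20*h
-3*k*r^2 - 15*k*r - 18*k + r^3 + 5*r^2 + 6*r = (-3*k + r)*(r + 2)*(r + 3)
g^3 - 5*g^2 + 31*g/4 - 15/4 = (g - 5/2)*(g - 3/2)*(g - 1)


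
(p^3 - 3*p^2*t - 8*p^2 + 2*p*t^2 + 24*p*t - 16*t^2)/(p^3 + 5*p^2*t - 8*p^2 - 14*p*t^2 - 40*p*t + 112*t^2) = (p - t)/(p + 7*t)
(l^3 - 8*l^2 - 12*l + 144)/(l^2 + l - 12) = (l^2 - 12*l + 36)/(l - 3)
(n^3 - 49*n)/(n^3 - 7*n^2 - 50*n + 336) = n*(n - 7)/(n^2 - 14*n + 48)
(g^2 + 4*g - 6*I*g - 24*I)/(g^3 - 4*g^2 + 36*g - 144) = (g + 4)/(g^2 + g*(-4 + 6*I) - 24*I)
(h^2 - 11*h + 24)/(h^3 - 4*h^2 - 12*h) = (-h^2 + 11*h - 24)/(h*(-h^2 + 4*h + 12))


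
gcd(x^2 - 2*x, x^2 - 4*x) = x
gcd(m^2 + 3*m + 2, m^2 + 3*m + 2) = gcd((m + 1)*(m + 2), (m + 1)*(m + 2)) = m^2 + 3*m + 2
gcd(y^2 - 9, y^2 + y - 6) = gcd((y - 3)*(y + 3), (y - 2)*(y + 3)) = y + 3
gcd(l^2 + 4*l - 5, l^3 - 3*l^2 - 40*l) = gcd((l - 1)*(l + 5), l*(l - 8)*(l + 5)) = l + 5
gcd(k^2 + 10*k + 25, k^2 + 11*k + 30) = k + 5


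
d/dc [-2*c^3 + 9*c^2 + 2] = 6*c*(3 - c)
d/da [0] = 0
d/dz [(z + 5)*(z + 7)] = 2*z + 12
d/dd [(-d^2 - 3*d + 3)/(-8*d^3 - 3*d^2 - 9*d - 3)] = 4*(-2*d^4 - 12*d^3 + 18*d^2 + 6*d + 9)/(64*d^6 + 48*d^5 + 153*d^4 + 102*d^3 + 99*d^2 + 54*d + 9)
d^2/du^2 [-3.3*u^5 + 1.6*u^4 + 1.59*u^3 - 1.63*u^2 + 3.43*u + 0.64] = -66.0*u^3 + 19.2*u^2 + 9.54*u - 3.26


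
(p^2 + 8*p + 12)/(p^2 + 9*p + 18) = (p + 2)/(p + 3)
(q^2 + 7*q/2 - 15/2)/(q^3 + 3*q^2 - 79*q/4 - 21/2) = 2*(2*q^2 + 7*q - 15)/(4*q^3 + 12*q^2 - 79*q - 42)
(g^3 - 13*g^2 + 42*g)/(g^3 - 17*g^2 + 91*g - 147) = g*(g - 6)/(g^2 - 10*g + 21)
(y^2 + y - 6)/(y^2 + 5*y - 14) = (y + 3)/(y + 7)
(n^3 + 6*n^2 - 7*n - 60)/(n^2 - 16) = (n^2 + 2*n - 15)/(n - 4)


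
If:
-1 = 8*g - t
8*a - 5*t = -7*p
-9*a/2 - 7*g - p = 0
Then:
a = 49/188 - 89*t/188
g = t/8 - 1/8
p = 59*t/47 - 14/47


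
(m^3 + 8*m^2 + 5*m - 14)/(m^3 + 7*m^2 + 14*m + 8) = (m^2 + 6*m - 7)/(m^2 + 5*m + 4)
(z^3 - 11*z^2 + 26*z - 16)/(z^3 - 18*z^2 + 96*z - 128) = (z - 1)/(z - 8)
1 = 1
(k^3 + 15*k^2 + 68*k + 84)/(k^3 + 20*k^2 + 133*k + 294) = (k + 2)/(k + 7)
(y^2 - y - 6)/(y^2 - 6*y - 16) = (y - 3)/(y - 8)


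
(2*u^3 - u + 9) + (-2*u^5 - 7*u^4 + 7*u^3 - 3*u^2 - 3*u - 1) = -2*u^5 - 7*u^4 + 9*u^3 - 3*u^2 - 4*u + 8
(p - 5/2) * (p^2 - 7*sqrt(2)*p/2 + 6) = p^3 - 7*sqrt(2)*p^2/2 - 5*p^2/2 + 6*p + 35*sqrt(2)*p/4 - 15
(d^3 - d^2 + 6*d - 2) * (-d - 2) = -d^4 - d^3 - 4*d^2 - 10*d + 4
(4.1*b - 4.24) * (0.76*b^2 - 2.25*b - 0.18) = 3.116*b^3 - 12.4474*b^2 + 8.802*b + 0.7632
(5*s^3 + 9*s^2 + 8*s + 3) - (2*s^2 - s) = 5*s^3 + 7*s^2 + 9*s + 3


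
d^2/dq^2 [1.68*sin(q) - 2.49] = -1.68*sin(q)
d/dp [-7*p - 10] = -7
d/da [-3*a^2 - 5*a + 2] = -6*a - 5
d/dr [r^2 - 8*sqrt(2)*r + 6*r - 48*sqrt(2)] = 2*r - 8*sqrt(2) + 6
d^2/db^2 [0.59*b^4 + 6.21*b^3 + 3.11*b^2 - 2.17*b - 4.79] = 7.08*b^2 + 37.26*b + 6.22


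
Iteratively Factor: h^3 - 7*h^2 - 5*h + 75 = (h - 5)*(h^2 - 2*h - 15) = (h - 5)*(h + 3)*(h - 5)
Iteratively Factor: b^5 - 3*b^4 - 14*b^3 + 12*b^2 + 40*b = (b - 2)*(b^4 - b^3 - 16*b^2 - 20*b) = b*(b - 2)*(b^3 - b^2 - 16*b - 20) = b*(b - 2)*(b + 2)*(b^2 - 3*b - 10) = b*(b - 5)*(b - 2)*(b + 2)*(b + 2)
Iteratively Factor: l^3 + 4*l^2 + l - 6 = (l + 3)*(l^2 + l - 2) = (l + 2)*(l + 3)*(l - 1)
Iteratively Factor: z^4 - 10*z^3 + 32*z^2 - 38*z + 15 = (z - 5)*(z^3 - 5*z^2 + 7*z - 3) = (z - 5)*(z - 3)*(z^2 - 2*z + 1) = (z - 5)*(z - 3)*(z - 1)*(z - 1)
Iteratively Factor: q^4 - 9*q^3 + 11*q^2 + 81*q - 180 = (q + 3)*(q^3 - 12*q^2 + 47*q - 60) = (q - 4)*(q + 3)*(q^2 - 8*q + 15) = (q - 5)*(q - 4)*(q + 3)*(q - 3)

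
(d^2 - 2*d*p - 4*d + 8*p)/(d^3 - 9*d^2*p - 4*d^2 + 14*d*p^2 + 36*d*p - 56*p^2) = 1/(d - 7*p)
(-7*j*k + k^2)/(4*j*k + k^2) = (-7*j + k)/(4*j + k)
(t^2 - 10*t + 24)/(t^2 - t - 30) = (t - 4)/(t + 5)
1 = 1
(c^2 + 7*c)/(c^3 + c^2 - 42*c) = 1/(c - 6)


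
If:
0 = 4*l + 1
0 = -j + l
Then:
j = -1/4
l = -1/4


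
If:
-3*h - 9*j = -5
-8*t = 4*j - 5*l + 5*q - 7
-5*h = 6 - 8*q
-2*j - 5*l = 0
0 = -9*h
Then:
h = 0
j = 5/9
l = -2/9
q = 3/4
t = -1/96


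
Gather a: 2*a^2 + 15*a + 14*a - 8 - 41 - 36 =2*a^2 + 29*a - 85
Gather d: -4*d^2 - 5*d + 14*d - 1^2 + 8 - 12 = -4*d^2 + 9*d - 5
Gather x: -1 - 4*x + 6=5 - 4*x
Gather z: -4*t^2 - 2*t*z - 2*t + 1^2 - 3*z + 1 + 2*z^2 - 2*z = -4*t^2 - 2*t + 2*z^2 + z*(-2*t - 5) + 2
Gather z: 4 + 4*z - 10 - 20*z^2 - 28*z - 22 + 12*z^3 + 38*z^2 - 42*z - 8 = 12*z^3 + 18*z^2 - 66*z - 36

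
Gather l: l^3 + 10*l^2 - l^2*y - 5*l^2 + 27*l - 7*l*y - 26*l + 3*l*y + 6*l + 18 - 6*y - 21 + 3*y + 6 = l^3 + l^2*(5 - y) + l*(7 - 4*y) - 3*y + 3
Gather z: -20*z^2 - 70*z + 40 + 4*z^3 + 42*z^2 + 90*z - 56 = 4*z^3 + 22*z^2 + 20*z - 16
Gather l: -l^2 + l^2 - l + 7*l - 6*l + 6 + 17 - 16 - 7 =0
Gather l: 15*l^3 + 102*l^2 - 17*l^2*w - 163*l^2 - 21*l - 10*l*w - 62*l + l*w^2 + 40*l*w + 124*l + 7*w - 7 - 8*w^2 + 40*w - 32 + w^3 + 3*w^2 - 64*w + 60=15*l^3 + l^2*(-17*w - 61) + l*(w^2 + 30*w + 41) + w^3 - 5*w^2 - 17*w + 21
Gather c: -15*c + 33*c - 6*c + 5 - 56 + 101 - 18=12*c + 32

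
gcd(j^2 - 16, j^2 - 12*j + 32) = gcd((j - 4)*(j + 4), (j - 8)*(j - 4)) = j - 4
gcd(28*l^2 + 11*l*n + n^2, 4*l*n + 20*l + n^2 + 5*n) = 4*l + n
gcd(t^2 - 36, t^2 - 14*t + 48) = t - 6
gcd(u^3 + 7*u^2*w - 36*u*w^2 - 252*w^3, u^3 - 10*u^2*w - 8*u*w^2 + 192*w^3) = u - 6*w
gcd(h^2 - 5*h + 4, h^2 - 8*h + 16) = h - 4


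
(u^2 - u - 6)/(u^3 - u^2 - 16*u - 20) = (u - 3)/(u^2 - 3*u - 10)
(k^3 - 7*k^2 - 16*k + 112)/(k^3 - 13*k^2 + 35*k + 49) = (k^2 - 16)/(k^2 - 6*k - 7)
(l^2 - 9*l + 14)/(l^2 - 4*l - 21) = (l - 2)/(l + 3)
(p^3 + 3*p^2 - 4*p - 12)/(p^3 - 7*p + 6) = (p + 2)/(p - 1)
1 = 1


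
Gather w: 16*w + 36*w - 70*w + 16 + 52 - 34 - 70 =-18*w - 36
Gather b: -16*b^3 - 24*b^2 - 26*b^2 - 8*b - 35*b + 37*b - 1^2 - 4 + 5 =-16*b^3 - 50*b^2 - 6*b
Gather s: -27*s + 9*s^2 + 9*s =9*s^2 - 18*s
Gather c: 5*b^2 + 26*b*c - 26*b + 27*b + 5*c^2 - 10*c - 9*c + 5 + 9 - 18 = 5*b^2 + b + 5*c^2 + c*(26*b - 19) - 4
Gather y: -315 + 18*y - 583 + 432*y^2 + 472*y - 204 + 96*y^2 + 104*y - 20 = 528*y^2 + 594*y - 1122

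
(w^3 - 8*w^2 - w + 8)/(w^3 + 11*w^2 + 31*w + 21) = (w^2 - 9*w + 8)/(w^2 + 10*w + 21)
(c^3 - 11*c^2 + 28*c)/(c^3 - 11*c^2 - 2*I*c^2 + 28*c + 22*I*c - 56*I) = c/(c - 2*I)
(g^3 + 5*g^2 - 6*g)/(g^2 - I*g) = (g^2 + 5*g - 6)/(g - I)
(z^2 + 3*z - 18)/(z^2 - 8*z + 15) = (z + 6)/(z - 5)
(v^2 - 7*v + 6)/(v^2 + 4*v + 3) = (v^2 - 7*v + 6)/(v^2 + 4*v + 3)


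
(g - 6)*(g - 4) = g^2 - 10*g + 24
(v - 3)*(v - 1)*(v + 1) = v^3 - 3*v^2 - v + 3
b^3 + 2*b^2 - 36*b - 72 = (b - 6)*(b + 2)*(b + 6)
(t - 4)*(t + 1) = t^2 - 3*t - 4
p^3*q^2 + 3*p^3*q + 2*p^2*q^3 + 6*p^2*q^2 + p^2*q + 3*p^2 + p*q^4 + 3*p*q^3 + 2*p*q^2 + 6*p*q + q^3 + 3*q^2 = (p + q)^2*(q + 3)*(p*q + 1)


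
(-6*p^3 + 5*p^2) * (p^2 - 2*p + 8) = -6*p^5 + 17*p^4 - 58*p^3 + 40*p^2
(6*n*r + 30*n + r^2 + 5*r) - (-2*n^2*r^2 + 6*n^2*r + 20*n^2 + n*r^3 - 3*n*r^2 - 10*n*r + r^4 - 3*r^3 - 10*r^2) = 2*n^2*r^2 - 6*n^2*r - 20*n^2 - n*r^3 + 3*n*r^2 + 16*n*r + 30*n - r^4 + 3*r^3 + 11*r^2 + 5*r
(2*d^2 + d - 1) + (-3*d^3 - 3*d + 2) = -3*d^3 + 2*d^2 - 2*d + 1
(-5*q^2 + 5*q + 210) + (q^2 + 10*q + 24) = -4*q^2 + 15*q + 234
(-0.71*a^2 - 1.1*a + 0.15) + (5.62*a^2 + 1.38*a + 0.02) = 4.91*a^2 + 0.28*a + 0.17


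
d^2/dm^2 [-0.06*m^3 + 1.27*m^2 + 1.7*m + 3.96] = 2.54 - 0.36*m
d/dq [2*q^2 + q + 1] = 4*q + 1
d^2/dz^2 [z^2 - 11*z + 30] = 2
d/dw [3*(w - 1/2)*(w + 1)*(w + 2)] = 9*w^2 + 15*w + 3/2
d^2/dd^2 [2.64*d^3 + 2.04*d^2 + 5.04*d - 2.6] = 15.84*d + 4.08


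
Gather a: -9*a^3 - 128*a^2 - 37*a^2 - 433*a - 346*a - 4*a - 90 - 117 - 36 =-9*a^3 - 165*a^2 - 783*a - 243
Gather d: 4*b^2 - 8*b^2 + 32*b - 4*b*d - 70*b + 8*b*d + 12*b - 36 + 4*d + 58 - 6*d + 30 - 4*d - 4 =-4*b^2 - 26*b + d*(4*b - 6) + 48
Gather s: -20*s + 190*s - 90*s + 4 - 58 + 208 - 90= 80*s + 64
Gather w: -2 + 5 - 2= 1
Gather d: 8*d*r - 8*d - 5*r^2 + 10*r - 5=d*(8*r - 8) - 5*r^2 + 10*r - 5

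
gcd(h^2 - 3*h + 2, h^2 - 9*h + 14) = h - 2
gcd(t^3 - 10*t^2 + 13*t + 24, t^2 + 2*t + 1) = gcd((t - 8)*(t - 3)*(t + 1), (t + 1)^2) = t + 1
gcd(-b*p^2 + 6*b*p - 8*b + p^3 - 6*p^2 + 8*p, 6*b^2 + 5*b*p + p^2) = 1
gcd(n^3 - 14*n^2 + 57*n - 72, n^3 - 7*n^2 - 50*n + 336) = n - 8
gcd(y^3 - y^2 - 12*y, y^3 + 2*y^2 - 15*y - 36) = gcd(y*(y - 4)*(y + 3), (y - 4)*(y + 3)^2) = y^2 - y - 12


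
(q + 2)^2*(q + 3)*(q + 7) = q^4 + 14*q^3 + 65*q^2 + 124*q + 84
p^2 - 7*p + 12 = (p - 4)*(p - 3)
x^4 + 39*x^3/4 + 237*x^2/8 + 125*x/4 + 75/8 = (x + 1/2)*(x + 5/4)*(x + 3)*(x + 5)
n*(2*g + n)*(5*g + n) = 10*g^2*n + 7*g*n^2 + n^3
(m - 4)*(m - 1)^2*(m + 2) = m^4 - 4*m^3 - 3*m^2 + 14*m - 8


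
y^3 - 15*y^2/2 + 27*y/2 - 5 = (y - 5)*(y - 2)*(y - 1/2)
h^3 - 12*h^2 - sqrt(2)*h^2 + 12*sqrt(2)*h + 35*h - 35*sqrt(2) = (h - 7)*(h - 5)*(h - sqrt(2))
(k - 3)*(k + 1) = k^2 - 2*k - 3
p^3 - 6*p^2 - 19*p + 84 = (p - 7)*(p - 3)*(p + 4)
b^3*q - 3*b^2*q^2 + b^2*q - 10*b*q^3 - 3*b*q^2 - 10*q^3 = (b - 5*q)*(b + 2*q)*(b*q + q)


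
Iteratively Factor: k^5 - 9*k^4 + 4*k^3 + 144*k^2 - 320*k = (k - 4)*(k^4 - 5*k^3 - 16*k^2 + 80*k) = k*(k - 4)*(k^3 - 5*k^2 - 16*k + 80) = k*(k - 4)^2*(k^2 - k - 20) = k*(k - 4)^2*(k + 4)*(k - 5)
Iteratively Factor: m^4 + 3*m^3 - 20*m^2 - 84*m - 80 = (m + 2)*(m^3 + m^2 - 22*m - 40) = (m - 5)*(m + 2)*(m^2 + 6*m + 8) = (m - 5)*(m + 2)^2*(m + 4)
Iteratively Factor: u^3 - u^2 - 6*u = (u - 3)*(u^2 + 2*u) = (u - 3)*(u + 2)*(u)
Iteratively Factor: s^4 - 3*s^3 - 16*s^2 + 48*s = (s - 4)*(s^3 + s^2 - 12*s) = (s - 4)*(s - 3)*(s^2 + 4*s) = (s - 4)*(s - 3)*(s + 4)*(s)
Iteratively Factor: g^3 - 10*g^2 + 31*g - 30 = (g - 2)*(g^2 - 8*g + 15) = (g - 3)*(g - 2)*(g - 5)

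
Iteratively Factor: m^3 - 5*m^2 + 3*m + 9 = (m - 3)*(m^2 - 2*m - 3) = (m - 3)^2*(m + 1)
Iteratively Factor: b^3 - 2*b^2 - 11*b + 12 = (b - 4)*(b^2 + 2*b - 3) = (b - 4)*(b - 1)*(b + 3)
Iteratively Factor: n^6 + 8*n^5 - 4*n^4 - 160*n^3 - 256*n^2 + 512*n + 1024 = (n + 4)*(n^5 + 4*n^4 - 20*n^3 - 80*n^2 + 64*n + 256) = (n + 2)*(n + 4)*(n^4 + 2*n^3 - 24*n^2 - 32*n + 128) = (n - 4)*(n + 2)*(n + 4)*(n^3 + 6*n^2 - 32) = (n - 4)*(n + 2)*(n + 4)^2*(n^2 + 2*n - 8) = (n - 4)*(n - 2)*(n + 2)*(n + 4)^2*(n + 4)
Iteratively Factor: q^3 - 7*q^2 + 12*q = (q - 3)*(q^2 - 4*q) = (q - 4)*(q - 3)*(q)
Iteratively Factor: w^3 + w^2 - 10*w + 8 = (w - 1)*(w^2 + 2*w - 8) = (w - 2)*(w - 1)*(w + 4)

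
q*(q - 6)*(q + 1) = q^3 - 5*q^2 - 6*q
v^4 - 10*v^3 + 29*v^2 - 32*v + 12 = (v - 6)*(v - 2)*(v - 1)^2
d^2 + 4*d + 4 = (d + 2)^2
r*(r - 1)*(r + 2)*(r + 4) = r^4 + 5*r^3 + 2*r^2 - 8*r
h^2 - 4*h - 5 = (h - 5)*(h + 1)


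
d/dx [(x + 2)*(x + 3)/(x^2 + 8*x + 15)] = 3/(x^2 + 10*x + 25)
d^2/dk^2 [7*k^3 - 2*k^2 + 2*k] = 42*k - 4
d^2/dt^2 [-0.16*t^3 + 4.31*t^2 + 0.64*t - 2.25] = 8.62 - 0.96*t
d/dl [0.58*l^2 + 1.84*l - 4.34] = 1.16*l + 1.84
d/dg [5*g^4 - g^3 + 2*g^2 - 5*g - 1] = 20*g^3 - 3*g^2 + 4*g - 5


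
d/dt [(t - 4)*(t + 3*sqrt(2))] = 2*t - 4 + 3*sqrt(2)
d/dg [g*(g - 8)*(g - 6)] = 3*g^2 - 28*g + 48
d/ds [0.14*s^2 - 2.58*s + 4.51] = 0.28*s - 2.58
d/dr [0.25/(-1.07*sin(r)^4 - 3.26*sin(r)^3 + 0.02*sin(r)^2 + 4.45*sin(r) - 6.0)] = (1.07*sin(r)^3 + 2.445*sin(r)^2 - 0.01*sin(r) - 1.1125)*cos(r)/(1.07*sin(r)^4 + 3.26*sin(r)^3 - 0.02*sin(r)^2 - 4.45*sin(r) + 6.0)^2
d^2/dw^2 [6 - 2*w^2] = -4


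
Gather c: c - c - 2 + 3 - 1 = 0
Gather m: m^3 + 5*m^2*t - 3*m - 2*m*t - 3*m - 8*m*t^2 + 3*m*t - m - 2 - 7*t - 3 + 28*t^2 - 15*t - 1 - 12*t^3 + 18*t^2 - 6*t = m^3 + 5*m^2*t + m*(-8*t^2 + t - 7) - 12*t^3 + 46*t^2 - 28*t - 6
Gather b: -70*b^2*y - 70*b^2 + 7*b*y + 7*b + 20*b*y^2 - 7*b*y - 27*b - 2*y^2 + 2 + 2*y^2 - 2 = b^2*(-70*y - 70) + b*(20*y^2 - 20)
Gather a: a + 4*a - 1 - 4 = 5*a - 5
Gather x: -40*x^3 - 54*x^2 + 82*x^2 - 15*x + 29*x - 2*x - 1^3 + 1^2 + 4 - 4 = -40*x^3 + 28*x^2 + 12*x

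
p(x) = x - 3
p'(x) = 1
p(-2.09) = -5.09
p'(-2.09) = 1.00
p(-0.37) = -3.37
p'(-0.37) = 1.00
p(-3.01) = -6.01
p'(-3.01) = 1.00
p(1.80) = -1.20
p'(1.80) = 1.00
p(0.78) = -2.22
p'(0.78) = 1.00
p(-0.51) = -3.51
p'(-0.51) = 1.00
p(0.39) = -2.61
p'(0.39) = 1.00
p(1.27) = -1.73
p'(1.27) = 1.00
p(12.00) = 9.00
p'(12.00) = 1.00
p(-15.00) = -18.00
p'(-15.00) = 1.00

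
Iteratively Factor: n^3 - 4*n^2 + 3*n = (n - 3)*(n^2 - n) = (n - 3)*(n - 1)*(n)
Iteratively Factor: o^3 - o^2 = (o)*(o^2 - o) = o*(o - 1)*(o)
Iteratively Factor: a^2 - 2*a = (a)*(a - 2)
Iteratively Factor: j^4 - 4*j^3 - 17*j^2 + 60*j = (j + 4)*(j^3 - 8*j^2 + 15*j) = (j - 5)*(j + 4)*(j^2 - 3*j) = j*(j - 5)*(j + 4)*(j - 3)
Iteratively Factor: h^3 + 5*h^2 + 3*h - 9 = (h - 1)*(h^2 + 6*h + 9) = (h - 1)*(h + 3)*(h + 3)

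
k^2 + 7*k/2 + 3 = (k + 3/2)*(k + 2)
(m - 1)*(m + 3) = m^2 + 2*m - 3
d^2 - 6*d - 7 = (d - 7)*(d + 1)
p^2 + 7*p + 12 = (p + 3)*(p + 4)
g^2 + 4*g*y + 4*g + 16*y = (g + 4)*(g + 4*y)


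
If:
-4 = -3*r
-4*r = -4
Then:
No Solution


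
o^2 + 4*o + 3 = (o + 1)*(o + 3)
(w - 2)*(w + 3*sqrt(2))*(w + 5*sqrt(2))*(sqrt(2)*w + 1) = sqrt(2)*w^4 - 2*sqrt(2)*w^3 + 17*w^3 - 34*w^2 + 38*sqrt(2)*w^2 - 76*sqrt(2)*w + 30*w - 60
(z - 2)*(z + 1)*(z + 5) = z^3 + 4*z^2 - 7*z - 10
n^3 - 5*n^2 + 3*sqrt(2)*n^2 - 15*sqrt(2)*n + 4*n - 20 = (n - 5)*(n + sqrt(2))*(n + 2*sqrt(2))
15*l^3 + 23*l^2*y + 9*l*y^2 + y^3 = (l + y)*(3*l + y)*(5*l + y)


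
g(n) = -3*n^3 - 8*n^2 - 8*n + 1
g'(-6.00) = -236.00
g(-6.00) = 409.00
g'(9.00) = -881.00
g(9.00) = -2906.00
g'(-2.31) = -19.06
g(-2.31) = 13.77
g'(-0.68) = -1.28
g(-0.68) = 3.68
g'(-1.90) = -10.09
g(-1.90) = 7.90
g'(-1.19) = -1.70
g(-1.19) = 4.25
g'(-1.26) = -2.13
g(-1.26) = 4.38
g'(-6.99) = -335.90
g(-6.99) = 690.64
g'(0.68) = -23.04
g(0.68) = -9.08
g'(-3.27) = -51.92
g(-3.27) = 46.51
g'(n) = -9*n^2 - 16*n - 8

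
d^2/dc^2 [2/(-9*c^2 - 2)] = 36*(2 - 27*c^2)/(9*c^2 + 2)^3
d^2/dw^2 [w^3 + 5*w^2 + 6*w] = 6*w + 10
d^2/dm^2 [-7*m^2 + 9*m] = -14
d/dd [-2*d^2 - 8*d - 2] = -4*d - 8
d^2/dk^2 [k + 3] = 0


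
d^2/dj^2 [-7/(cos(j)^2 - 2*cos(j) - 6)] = 7*(-8*sin(j)^4 + 60*sin(j)^2 + 9*cos(j) + 3*cos(3*j) - 12)/(2*(sin(j)^2 + 2*cos(j) + 5)^3)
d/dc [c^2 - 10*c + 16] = 2*c - 10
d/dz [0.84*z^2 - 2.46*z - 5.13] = 1.68*z - 2.46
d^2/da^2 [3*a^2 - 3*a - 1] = 6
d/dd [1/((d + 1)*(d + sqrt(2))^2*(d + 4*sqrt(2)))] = (-(d + 1)*(d + sqrt(2)) - 2*(d + 1)*(d + 4*sqrt(2)) - (d + sqrt(2))*(d + 4*sqrt(2)))/((d + 1)^2*(d + sqrt(2))^3*(d + 4*sqrt(2))^2)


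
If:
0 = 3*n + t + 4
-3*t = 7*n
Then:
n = -6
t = 14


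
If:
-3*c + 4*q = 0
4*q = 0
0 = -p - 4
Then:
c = 0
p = -4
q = 0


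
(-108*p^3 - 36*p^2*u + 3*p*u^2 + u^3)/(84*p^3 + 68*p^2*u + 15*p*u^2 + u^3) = (-18*p^2 - 3*p*u + u^2)/(14*p^2 + 9*p*u + u^2)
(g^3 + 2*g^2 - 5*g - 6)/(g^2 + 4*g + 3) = g - 2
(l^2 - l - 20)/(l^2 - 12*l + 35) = (l + 4)/(l - 7)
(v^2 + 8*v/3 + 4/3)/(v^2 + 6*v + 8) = (v + 2/3)/(v + 4)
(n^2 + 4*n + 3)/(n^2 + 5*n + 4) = (n + 3)/(n + 4)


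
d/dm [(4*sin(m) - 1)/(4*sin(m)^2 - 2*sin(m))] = (-8*cos(m) + 4/tan(m) - cos(m)/sin(m)^2)/(2*(2*sin(m) - 1)^2)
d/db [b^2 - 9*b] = 2*b - 9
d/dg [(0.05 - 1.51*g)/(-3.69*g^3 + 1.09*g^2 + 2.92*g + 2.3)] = (-11.1438*g^3 + 2.1994*g^2 - 0.109*g - 3.619)/(13.6161*g^6 - 8.0442*g^5 - 20.3615*g^4 - 10.6084*g^3 + 13.5404*g^2 + 13.432*g + 5.29)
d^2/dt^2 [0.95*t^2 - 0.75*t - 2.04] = 1.90000000000000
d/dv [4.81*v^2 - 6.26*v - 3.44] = 9.62*v - 6.26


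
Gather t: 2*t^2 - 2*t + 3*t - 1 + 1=2*t^2 + t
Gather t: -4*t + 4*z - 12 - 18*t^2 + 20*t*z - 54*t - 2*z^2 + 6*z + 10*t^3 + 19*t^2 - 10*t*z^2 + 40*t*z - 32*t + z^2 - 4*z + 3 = 10*t^3 + t^2 + t*(-10*z^2 + 60*z - 90) - z^2 + 6*z - 9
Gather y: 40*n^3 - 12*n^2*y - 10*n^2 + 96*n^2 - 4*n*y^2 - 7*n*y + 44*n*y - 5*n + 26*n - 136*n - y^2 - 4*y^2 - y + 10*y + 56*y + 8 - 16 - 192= 40*n^3 + 86*n^2 - 115*n + y^2*(-4*n - 5) + y*(-12*n^2 + 37*n + 65) - 200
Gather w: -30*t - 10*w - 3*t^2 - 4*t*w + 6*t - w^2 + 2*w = -3*t^2 - 24*t - w^2 + w*(-4*t - 8)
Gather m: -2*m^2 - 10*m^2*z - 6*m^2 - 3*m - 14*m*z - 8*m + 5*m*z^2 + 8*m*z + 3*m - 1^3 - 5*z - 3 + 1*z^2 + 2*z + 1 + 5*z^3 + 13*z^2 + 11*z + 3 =m^2*(-10*z - 8) + m*(5*z^2 - 6*z - 8) + 5*z^3 + 14*z^2 + 8*z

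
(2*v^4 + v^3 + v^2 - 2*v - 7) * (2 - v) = -2*v^5 + 3*v^4 + v^3 + 4*v^2 + 3*v - 14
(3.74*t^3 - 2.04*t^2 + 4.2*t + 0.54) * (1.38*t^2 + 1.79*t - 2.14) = 5.1612*t^5 + 3.8794*t^4 - 5.8592*t^3 + 12.6288*t^2 - 8.0214*t - 1.1556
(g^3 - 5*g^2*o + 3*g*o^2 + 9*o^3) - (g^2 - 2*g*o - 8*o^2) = g^3 - 5*g^2*o - g^2 + 3*g*o^2 + 2*g*o + 9*o^3 + 8*o^2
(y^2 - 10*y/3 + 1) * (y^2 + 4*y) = y^4 + 2*y^3/3 - 37*y^2/3 + 4*y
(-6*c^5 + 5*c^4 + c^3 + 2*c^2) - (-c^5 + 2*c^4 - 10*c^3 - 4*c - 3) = -5*c^5 + 3*c^4 + 11*c^3 + 2*c^2 + 4*c + 3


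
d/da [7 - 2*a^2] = -4*a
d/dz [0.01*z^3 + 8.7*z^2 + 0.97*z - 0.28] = 0.03*z^2 + 17.4*z + 0.97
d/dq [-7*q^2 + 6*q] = 6 - 14*q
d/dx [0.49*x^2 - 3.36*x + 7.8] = 0.98*x - 3.36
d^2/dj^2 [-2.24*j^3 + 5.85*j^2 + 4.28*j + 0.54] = 11.7 - 13.44*j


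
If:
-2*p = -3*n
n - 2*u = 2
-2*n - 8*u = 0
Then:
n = 4/3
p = 2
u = -1/3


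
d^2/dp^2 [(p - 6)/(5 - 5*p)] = 2/(p - 1)^3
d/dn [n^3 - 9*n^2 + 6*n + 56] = 3*n^2 - 18*n + 6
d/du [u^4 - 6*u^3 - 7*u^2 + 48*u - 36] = 4*u^3 - 18*u^2 - 14*u + 48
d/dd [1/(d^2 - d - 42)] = (1 - 2*d)/(-d^2 + d + 42)^2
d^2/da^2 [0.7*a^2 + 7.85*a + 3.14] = 1.40000000000000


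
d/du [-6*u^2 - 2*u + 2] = -12*u - 2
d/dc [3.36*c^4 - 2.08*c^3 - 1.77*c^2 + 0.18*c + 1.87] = 13.44*c^3 - 6.24*c^2 - 3.54*c + 0.18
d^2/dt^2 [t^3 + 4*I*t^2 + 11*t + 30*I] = 6*t + 8*I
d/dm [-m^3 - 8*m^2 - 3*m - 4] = -3*m^2 - 16*m - 3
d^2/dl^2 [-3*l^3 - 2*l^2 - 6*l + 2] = -18*l - 4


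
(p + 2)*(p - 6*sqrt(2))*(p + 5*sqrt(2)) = p^3 - sqrt(2)*p^2 + 2*p^2 - 60*p - 2*sqrt(2)*p - 120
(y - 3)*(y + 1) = y^2 - 2*y - 3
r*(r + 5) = r^2 + 5*r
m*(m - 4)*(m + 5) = m^3 + m^2 - 20*m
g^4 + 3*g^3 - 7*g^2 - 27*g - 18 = (g - 3)*(g + 1)*(g + 2)*(g + 3)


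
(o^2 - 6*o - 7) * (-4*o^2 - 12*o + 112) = -4*o^4 + 12*o^3 + 212*o^2 - 588*o - 784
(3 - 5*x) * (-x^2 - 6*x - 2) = 5*x^3 + 27*x^2 - 8*x - 6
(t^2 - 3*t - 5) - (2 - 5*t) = t^2 + 2*t - 7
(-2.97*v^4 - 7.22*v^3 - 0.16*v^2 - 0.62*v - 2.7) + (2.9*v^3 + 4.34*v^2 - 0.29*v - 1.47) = -2.97*v^4 - 4.32*v^3 + 4.18*v^2 - 0.91*v - 4.17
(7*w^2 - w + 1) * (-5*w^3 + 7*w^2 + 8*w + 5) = -35*w^5 + 54*w^4 + 44*w^3 + 34*w^2 + 3*w + 5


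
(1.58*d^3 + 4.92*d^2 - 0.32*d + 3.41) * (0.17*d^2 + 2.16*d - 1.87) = 0.2686*d^5 + 4.2492*d^4 + 7.6182*d^3 - 9.3119*d^2 + 7.964*d - 6.3767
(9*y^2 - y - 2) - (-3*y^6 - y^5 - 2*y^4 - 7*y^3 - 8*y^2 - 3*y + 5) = 3*y^6 + y^5 + 2*y^4 + 7*y^3 + 17*y^2 + 2*y - 7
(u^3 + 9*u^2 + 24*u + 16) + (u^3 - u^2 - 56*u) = 2*u^3 + 8*u^2 - 32*u + 16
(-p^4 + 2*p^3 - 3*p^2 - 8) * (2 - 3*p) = 3*p^5 - 8*p^4 + 13*p^3 - 6*p^2 + 24*p - 16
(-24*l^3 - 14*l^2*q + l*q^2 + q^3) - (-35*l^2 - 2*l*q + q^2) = -24*l^3 - 14*l^2*q + 35*l^2 + l*q^2 + 2*l*q + q^3 - q^2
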